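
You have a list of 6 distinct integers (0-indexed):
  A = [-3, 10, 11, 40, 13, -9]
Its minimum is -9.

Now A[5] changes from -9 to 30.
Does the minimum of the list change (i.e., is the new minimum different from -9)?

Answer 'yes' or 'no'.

Old min = -9
Change: A[5] -9 -> 30
Changed element was the min; new min must be rechecked.
New min = -3; changed? yes

Answer: yes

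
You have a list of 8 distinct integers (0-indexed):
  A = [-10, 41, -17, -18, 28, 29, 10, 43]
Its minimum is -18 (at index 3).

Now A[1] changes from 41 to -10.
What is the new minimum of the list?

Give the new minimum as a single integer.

Old min = -18 (at index 3)
Change: A[1] 41 -> -10
Changed element was NOT the old min.
  New min = min(old_min, new_val) = min(-18, -10) = -18

Answer: -18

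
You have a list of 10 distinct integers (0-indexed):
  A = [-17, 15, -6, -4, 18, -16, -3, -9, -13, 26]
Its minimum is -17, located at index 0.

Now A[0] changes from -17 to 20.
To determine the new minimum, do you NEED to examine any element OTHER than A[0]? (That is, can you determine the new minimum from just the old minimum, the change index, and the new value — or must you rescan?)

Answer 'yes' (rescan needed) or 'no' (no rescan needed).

Old min = -17 at index 0
Change at index 0: -17 -> 20
Index 0 WAS the min and new value 20 > old min -17. Must rescan other elements to find the new min.
Needs rescan: yes

Answer: yes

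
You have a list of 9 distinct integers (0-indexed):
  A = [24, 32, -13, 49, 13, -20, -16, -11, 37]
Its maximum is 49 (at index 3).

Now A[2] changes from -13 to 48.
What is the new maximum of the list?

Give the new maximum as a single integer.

Answer: 49

Derivation:
Old max = 49 (at index 3)
Change: A[2] -13 -> 48
Changed element was NOT the old max.
  New max = max(old_max, new_val) = max(49, 48) = 49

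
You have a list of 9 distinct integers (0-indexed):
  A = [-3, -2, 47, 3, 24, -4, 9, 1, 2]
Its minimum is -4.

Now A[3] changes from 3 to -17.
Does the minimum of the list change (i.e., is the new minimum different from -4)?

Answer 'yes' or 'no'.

Answer: yes

Derivation:
Old min = -4
Change: A[3] 3 -> -17
Changed element was NOT the min; min changes only if -17 < -4.
New min = -17; changed? yes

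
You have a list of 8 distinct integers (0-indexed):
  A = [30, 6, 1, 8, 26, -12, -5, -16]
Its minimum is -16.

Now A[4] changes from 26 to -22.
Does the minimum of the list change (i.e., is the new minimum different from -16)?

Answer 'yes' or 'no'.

Answer: yes

Derivation:
Old min = -16
Change: A[4] 26 -> -22
Changed element was NOT the min; min changes only if -22 < -16.
New min = -22; changed? yes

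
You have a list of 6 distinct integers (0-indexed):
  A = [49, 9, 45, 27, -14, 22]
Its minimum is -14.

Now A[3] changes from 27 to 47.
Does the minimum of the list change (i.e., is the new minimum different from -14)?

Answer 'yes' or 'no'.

Old min = -14
Change: A[3] 27 -> 47
Changed element was NOT the min; min changes only if 47 < -14.
New min = -14; changed? no

Answer: no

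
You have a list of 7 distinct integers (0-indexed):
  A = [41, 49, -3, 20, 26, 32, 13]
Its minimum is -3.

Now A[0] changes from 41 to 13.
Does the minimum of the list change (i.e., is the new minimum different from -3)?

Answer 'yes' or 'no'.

Old min = -3
Change: A[0] 41 -> 13
Changed element was NOT the min; min changes only if 13 < -3.
New min = -3; changed? no

Answer: no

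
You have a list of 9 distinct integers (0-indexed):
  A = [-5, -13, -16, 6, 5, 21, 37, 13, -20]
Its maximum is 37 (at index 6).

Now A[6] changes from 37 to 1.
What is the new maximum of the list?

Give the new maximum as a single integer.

Answer: 21

Derivation:
Old max = 37 (at index 6)
Change: A[6] 37 -> 1
Changed element WAS the max -> may need rescan.
  Max of remaining elements: 21
  New max = max(1, 21) = 21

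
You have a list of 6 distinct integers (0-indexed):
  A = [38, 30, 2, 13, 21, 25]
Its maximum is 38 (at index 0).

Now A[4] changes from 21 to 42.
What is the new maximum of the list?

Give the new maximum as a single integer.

Answer: 42

Derivation:
Old max = 38 (at index 0)
Change: A[4] 21 -> 42
Changed element was NOT the old max.
  New max = max(old_max, new_val) = max(38, 42) = 42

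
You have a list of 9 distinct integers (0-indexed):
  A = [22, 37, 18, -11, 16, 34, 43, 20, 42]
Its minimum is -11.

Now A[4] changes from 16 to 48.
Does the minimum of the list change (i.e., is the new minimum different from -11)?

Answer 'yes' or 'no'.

Old min = -11
Change: A[4] 16 -> 48
Changed element was NOT the min; min changes only if 48 < -11.
New min = -11; changed? no

Answer: no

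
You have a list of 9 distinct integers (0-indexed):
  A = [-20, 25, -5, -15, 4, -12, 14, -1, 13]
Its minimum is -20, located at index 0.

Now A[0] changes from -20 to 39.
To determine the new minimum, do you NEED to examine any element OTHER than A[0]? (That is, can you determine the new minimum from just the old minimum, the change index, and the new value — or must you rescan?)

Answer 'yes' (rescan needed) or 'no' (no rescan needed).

Old min = -20 at index 0
Change at index 0: -20 -> 39
Index 0 WAS the min and new value 39 > old min -20. Must rescan other elements to find the new min.
Needs rescan: yes

Answer: yes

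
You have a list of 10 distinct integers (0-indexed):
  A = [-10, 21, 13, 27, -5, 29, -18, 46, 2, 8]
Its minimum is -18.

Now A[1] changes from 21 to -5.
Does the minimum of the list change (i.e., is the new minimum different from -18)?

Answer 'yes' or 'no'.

Answer: no

Derivation:
Old min = -18
Change: A[1] 21 -> -5
Changed element was NOT the min; min changes only if -5 < -18.
New min = -18; changed? no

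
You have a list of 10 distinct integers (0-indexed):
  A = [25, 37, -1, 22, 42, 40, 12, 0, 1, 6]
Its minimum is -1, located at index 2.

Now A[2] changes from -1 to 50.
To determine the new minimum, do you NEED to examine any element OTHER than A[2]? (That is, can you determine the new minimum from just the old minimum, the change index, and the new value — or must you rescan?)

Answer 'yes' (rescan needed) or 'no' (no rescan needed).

Answer: yes

Derivation:
Old min = -1 at index 2
Change at index 2: -1 -> 50
Index 2 WAS the min and new value 50 > old min -1. Must rescan other elements to find the new min.
Needs rescan: yes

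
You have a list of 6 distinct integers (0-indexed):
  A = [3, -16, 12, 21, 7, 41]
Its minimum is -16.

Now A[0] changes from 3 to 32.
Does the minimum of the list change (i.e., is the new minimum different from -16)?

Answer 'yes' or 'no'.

Old min = -16
Change: A[0] 3 -> 32
Changed element was NOT the min; min changes only if 32 < -16.
New min = -16; changed? no

Answer: no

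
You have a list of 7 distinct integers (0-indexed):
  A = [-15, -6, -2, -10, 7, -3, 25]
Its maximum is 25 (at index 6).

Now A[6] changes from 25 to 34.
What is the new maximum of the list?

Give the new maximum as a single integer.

Old max = 25 (at index 6)
Change: A[6] 25 -> 34
Changed element WAS the max -> may need rescan.
  Max of remaining elements: 7
  New max = max(34, 7) = 34

Answer: 34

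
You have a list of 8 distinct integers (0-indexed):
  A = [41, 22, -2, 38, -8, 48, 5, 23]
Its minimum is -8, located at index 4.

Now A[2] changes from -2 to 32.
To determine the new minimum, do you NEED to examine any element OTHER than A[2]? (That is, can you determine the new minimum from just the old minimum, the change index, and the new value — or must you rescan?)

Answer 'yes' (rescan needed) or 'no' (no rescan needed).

Answer: no

Derivation:
Old min = -8 at index 4
Change at index 2: -2 -> 32
Index 2 was NOT the min. New min = min(-8, 32). No rescan of other elements needed.
Needs rescan: no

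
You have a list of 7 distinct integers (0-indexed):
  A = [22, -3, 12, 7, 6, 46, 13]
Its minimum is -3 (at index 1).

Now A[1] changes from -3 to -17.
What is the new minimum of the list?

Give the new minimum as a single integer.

Answer: -17

Derivation:
Old min = -3 (at index 1)
Change: A[1] -3 -> -17
Changed element WAS the min. Need to check: is -17 still <= all others?
  Min of remaining elements: 6
  New min = min(-17, 6) = -17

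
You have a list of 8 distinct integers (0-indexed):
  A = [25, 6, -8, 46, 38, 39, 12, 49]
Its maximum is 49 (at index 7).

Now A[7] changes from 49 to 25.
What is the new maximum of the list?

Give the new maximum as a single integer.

Answer: 46

Derivation:
Old max = 49 (at index 7)
Change: A[7] 49 -> 25
Changed element WAS the max -> may need rescan.
  Max of remaining elements: 46
  New max = max(25, 46) = 46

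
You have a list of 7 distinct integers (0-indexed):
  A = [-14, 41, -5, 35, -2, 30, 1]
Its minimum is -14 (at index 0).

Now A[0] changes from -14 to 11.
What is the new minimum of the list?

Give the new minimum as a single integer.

Old min = -14 (at index 0)
Change: A[0] -14 -> 11
Changed element WAS the min. Need to check: is 11 still <= all others?
  Min of remaining elements: -5
  New min = min(11, -5) = -5

Answer: -5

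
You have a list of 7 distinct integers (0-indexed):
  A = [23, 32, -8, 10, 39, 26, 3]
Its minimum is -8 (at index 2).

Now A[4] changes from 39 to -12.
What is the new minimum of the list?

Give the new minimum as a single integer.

Old min = -8 (at index 2)
Change: A[4] 39 -> -12
Changed element was NOT the old min.
  New min = min(old_min, new_val) = min(-8, -12) = -12

Answer: -12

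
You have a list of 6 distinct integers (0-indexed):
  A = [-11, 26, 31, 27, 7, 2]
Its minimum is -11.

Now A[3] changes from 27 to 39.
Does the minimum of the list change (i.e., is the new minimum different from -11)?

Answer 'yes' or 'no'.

Answer: no

Derivation:
Old min = -11
Change: A[3] 27 -> 39
Changed element was NOT the min; min changes only if 39 < -11.
New min = -11; changed? no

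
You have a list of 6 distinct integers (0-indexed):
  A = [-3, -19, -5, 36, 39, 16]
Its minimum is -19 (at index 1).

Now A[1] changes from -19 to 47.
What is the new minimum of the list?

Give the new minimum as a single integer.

Answer: -5

Derivation:
Old min = -19 (at index 1)
Change: A[1] -19 -> 47
Changed element WAS the min. Need to check: is 47 still <= all others?
  Min of remaining elements: -5
  New min = min(47, -5) = -5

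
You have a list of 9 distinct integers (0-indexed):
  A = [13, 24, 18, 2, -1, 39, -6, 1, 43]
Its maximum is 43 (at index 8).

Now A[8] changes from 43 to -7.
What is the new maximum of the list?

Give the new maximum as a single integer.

Old max = 43 (at index 8)
Change: A[8] 43 -> -7
Changed element WAS the max -> may need rescan.
  Max of remaining elements: 39
  New max = max(-7, 39) = 39

Answer: 39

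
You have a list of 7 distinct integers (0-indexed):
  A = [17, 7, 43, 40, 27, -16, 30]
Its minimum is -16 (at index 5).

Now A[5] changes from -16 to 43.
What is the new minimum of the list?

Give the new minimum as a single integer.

Answer: 7

Derivation:
Old min = -16 (at index 5)
Change: A[5] -16 -> 43
Changed element WAS the min. Need to check: is 43 still <= all others?
  Min of remaining elements: 7
  New min = min(43, 7) = 7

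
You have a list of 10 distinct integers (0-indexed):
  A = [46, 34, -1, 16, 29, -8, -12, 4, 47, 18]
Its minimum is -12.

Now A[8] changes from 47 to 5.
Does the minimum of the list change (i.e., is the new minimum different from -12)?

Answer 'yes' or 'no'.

Answer: no

Derivation:
Old min = -12
Change: A[8] 47 -> 5
Changed element was NOT the min; min changes only if 5 < -12.
New min = -12; changed? no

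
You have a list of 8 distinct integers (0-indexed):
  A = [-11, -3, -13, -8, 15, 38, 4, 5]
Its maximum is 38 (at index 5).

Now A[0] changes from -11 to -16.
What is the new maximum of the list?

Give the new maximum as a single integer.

Old max = 38 (at index 5)
Change: A[0] -11 -> -16
Changed element was NOT the old max.
  New max = max(old_max, new_val) = max(38, -16) = 38

Answer: 38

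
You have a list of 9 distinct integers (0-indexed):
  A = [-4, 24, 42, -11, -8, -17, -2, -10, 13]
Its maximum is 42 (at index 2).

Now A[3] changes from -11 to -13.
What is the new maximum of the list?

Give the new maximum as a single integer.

Old max = 42 (at index 2)
Change: A[3] -11 -> -13
Changed element was NOT the old max.
  New max = max(old_max, new_val) = max(42, -13) = 42

Answer: 42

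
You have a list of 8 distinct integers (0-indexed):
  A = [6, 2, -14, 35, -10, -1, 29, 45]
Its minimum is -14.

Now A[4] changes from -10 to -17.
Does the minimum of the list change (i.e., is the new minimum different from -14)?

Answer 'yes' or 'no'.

Old min = -14
Change: A[4] -10 -> -17
Changed element was NOT the min; min changes only if -17 < -14.
New min = -17; changed? yes

Answer: yes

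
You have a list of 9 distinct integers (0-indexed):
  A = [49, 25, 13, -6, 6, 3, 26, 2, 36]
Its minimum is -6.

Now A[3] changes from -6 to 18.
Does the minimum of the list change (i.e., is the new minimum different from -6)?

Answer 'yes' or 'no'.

Old min = -6
Change: A[3] -6 -> 18
Changed element was the min; new min must be rechecked.
New min = 2; changed? yes

Answer: yes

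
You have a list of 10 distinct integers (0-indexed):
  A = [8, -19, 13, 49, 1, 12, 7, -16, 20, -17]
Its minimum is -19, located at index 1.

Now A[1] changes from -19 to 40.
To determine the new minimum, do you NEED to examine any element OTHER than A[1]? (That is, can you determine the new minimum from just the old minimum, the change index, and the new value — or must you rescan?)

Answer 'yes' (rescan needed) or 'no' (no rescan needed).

Answer: yes

Derivation:
Old min = -19 at index 1
Change at index 1: -19 -> 40
Index 1 WAS the min and new value 40 > old min -19. Must rescan other elements to find the new min.
Needs rescan: yes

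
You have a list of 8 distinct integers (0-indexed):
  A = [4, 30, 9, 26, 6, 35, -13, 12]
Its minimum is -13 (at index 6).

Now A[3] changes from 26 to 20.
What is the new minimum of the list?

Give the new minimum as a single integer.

Answer: -13

Derivation:
Old min = -13 (at index 6)
Change: A[3] 26 -> 20
Changed element was NOT the old min.
  New min = min(old_min, new_val) = min(-13, 20) = -13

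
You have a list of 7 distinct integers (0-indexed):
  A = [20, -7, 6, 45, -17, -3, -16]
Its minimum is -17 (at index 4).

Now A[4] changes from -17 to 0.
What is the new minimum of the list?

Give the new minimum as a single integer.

Old min = -17 (at index 4)
Change: A[4] -17 -> 0
Changed element WAS the min. Need to check: is 0 still <= all others?
  Min of remaining elements: -16
  New min = min(0, -16) = -16

Answer: -16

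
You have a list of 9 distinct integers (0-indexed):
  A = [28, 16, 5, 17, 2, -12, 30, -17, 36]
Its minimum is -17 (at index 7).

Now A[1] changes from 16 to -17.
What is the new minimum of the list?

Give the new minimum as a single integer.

Answer: -17

Derivation:
Old min = -17 (at index 7)
Change: A[1] 16 -> -17
Changed element was NOT the old min.
  New min = min(old_min, new_val) = min(-17, -17) = -17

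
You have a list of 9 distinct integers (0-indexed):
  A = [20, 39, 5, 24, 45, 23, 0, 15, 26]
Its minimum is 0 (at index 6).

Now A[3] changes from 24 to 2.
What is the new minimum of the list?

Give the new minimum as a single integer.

Answer: 0

Derivation:
Old min = 0 (at index 6)
Change: A[3] 24 -> 2
Changed element was NOT the old min.
  New min = min(old_min, new_val) = min(0, 2) = 0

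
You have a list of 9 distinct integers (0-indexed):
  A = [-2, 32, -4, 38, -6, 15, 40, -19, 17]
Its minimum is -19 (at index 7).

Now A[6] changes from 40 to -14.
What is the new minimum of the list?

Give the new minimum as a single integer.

Answer: -19

Derivation:
Old min = -19 (at index 7)
Change: A[6] 40 -> -14
Changed element was NOT the old min.
  New min = min(old_min, new_val) = min(-19, -14) = -19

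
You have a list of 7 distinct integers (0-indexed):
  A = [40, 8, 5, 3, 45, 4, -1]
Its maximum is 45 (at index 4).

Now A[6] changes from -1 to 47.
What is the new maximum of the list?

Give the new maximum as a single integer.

Old max = 45 (at index 4)
Change: A[6] -1 -> 47
Changed element was NOT the old max.
  New max = max(old_max, new_val) = max(45, 47) = 47

Answer: 47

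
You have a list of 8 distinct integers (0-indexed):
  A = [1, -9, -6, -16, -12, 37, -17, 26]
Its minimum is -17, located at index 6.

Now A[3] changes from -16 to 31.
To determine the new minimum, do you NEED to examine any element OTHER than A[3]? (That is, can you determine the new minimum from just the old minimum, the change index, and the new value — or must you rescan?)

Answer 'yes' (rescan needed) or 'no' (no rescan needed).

Old min = -17 at index 6
Change at index 3: -16 -> 31
Index 3 was NOT the min. New min = min(-17, 31). No rescan of other elements needed.
Needs rescan: no

Answer: no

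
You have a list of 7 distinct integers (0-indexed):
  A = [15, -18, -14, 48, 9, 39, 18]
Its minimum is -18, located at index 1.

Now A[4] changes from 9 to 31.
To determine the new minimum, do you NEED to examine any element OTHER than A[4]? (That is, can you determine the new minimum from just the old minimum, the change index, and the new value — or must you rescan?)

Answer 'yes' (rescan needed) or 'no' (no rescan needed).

Answer: no

Derivation:
Old min = -18 at index 1
Change at index 4: 9 -> 31
Index 4 was NOT the min. New min = min(-18, 31). No rescan of other elements needed.
Needs rescan: no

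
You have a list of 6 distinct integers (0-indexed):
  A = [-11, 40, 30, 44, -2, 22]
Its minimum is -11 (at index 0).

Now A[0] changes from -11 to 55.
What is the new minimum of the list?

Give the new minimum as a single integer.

Old min = -11 (at index 0)
Change: A[0] -11 -> 55
Changed element WAS the min. Need to check: is 55 still <= all others?
  Min of remaining elements: -2
  New min = min(55, -2) = -2

Answer: -2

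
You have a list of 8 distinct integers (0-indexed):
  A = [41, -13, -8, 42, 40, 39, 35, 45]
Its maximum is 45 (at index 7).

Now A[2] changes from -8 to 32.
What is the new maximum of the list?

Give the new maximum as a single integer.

Answer: 45

Derivation:
Old max = 45 (at index 7)
Change: A[2] -8 -> 32
Changed element was NOT the old max.
  New max = max(old_max, new_val) = max(45, 32) = 45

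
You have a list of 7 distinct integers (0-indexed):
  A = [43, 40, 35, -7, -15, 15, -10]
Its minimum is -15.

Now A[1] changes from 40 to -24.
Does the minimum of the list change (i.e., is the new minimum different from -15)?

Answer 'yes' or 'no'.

Old min = -15
Change: A[1] 40 -> -24
Changed element was NOT the min; min changes only if -24 < -15.
New min = -24; changed? yes

Answer: yes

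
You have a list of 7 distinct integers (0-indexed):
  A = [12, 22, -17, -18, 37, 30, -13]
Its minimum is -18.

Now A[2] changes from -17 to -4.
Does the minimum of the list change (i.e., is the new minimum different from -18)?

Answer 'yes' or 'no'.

Old min = -18
Change: A[2] -17 -> -4
Changed element was NOT the min; min changes only if -4 < -18.
New min = -18; changed? no

Answer: no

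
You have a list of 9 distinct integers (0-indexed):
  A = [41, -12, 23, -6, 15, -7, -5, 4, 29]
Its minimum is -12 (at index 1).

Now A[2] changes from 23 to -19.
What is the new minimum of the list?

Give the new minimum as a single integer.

Answer: -19

Derivation:
Old min = -12 (at index 1)
Change: A[2] 23 -> -19
Changed element was NOT the old min.
  New min = min(old_min, new_val) = min(-12, -19) = -19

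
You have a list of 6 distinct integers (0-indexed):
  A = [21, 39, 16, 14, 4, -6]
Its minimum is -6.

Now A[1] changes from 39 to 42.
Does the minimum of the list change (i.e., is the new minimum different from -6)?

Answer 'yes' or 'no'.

Old min = -6
Change: A[1] 39 -> 42
Changed element was NOT the min; min changes only if 42 < -6.
New min = -6; changed? no

Answer: no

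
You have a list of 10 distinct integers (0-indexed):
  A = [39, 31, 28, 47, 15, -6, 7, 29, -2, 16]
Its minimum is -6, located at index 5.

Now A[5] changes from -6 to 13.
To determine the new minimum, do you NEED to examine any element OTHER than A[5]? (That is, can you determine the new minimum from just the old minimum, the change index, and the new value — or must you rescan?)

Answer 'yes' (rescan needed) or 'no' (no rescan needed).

Answer: yes

Derivation:
Old min = -6 at index 5
Change at index 5: -6 -> 13
Index 5 WAS the min and new value 13 > old min -6. Must rescan other elements to find the new min.
Needs rescan: yes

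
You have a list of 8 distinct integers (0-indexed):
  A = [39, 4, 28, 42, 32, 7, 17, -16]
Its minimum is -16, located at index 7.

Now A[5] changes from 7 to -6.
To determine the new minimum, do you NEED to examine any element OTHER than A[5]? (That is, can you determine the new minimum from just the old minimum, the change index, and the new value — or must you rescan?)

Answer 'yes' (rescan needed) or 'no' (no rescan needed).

Old min = -16 at index 7
Change at index 5: 7 -> -6
Index 5 was NOT the min. New min = min(-16, -6). No rescan of other elements needed.
Needs rescan: no

Answer: no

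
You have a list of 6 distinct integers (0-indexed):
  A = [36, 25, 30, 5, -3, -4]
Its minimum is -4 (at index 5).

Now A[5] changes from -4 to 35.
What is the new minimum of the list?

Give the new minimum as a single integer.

Old min = -4 (at index 5)
Change: A[5] -4 -> 35
Changed element WAS the min. Need to check: is 35 still <= all others?
  Min of remaining elements: -3
  New min = min(35, -3) = -3

Answer: -3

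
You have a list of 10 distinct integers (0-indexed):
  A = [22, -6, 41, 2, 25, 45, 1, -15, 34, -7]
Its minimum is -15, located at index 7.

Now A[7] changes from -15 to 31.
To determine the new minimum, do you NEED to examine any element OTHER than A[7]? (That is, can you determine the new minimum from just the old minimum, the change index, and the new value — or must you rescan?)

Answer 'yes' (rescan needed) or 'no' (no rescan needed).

Answer: yes

Derivation:
Old min = -15 at index 7
Change at index 7: -15 -> 31
Index 7 WAS the min and new value 31 > old min -15. Must rescan other elements to find the new min.
Needs rescan: yes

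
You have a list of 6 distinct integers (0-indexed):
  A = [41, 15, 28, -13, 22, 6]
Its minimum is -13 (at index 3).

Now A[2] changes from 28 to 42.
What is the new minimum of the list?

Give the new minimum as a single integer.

Answer: -13

Derivation:
Old min = -13 (at index 3)
Change: A[2] 28 -> 42
Changed element was NOT the old min.
  New min = min(old_min, new_val) = min(-13, 42) = -13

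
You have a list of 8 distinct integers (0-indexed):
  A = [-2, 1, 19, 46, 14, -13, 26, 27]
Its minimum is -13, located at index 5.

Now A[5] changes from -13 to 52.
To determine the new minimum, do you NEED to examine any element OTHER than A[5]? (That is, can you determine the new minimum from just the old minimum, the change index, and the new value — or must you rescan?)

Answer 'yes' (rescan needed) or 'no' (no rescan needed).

Answer: yes

Derivation:
Old min = -13 at index 5
Change at index 5: -13 -> 52
Index 5 WAS the min and new value 52 > old min -13. Must rescan other elements to find the new min.
Needs rescan: yes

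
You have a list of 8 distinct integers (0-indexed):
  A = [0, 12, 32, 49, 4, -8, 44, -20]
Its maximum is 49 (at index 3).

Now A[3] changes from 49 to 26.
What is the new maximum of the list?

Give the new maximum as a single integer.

Old max = 49 (at index 3)
Change: A[3] 49 -> 26
Changed element WAS the max -> may need rescan.
  Max of remaining elements: 44
  New max = max(26, 44) = 44

Answer: 44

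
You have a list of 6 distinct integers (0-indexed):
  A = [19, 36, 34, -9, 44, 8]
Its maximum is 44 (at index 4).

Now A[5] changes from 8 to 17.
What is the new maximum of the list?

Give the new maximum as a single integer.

Answer: 44

Derivation:
Old max = 44 (at index 4)
Change: A[5] 8 -> 17
Changed element was NOT the old max.
  New max = max(old_max, new_val) = max(44, 17) = 44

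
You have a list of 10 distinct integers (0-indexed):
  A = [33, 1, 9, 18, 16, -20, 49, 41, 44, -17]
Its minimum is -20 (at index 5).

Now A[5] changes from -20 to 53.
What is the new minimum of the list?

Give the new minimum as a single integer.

Answer: -17

Derivation:
Old min = -20 (at index 5)
Change: A[5] -20 -> 53
Changed element WAS the min. Need to check: is 53 still <= all others?
  Min of remaining elements: -17
  New min = min(53, -17) = -17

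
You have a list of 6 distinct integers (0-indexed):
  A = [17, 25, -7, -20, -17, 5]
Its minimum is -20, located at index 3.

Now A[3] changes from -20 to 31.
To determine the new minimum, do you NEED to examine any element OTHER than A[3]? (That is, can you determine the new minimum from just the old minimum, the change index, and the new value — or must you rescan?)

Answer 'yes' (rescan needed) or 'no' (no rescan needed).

Old min = -20 at index 3
Change at index 3: -20 -> 31
Index 3 WAS the min and new value 31 > old min -20. Must rescan other elements to find the new min.
Needs rescan: yes

Answer: yes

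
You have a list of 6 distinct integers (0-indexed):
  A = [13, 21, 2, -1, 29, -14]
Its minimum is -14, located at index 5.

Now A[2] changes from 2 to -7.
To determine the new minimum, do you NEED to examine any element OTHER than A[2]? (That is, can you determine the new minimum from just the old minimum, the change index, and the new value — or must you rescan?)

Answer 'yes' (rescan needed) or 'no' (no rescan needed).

Answer: no

Derivation:
Old min = -14 at index 5
Change at index 2: 2 -> -7
Index 2 was NOT the min. New min = min(-14, -7). No rescan of other elements needed.
Needs rescan: no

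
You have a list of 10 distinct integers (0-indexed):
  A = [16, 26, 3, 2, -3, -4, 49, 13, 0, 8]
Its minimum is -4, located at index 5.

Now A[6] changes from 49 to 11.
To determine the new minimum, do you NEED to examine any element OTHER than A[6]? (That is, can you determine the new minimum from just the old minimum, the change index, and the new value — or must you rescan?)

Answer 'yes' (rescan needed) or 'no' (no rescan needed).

Old min = -4 at index 5
Change at index 6: 49 -> 11
Index 6 was NOT the min. New min = min(-4, 11). No rescan of other elements needed.
Needs rescan: no

Answer: no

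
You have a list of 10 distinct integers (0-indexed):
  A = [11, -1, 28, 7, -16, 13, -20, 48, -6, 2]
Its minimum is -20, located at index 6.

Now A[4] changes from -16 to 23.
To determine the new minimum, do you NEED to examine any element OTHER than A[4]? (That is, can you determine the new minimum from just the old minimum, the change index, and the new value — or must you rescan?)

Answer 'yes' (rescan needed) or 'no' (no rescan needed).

Old min = -20 at index 6
Change at index 4: -16 -> 23
Index 4 was NOT the min. New min = min(-20, 23). No rescan of other elements needed.
Needs rescan: no

Answer: no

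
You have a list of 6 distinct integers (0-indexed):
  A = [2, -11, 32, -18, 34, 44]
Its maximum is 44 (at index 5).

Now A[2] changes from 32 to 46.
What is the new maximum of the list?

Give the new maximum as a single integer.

Answer: 46

Derivation:
Old max = 44 (at index 5)
Change: A[2] 32 -> 46
Changed element was NOT the old max.
  New max = max(old_max, new_val) = max(44, 46) = 46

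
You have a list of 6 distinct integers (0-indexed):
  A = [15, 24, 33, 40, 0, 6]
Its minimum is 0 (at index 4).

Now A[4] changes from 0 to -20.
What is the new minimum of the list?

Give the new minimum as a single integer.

Answer: -20

Derivation:
Old min = 0 (at index 4)
Change: A[4] 0 -> -20
Changed element WAS the min. Need to check: is -20 still <= all others?
  Min of remaining elements: 6
  New min = min(-20, 6) = -20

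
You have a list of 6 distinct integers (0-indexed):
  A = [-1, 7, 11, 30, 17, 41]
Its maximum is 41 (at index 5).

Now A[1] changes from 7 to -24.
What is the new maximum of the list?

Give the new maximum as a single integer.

Answer: 41

Derivation:
Old max = 41 (at index 5)
Change: A[1] 7 -> -24
Changed element was NOT the old max.
  New max = max(old_max, new_val) = max(41, -24) = 41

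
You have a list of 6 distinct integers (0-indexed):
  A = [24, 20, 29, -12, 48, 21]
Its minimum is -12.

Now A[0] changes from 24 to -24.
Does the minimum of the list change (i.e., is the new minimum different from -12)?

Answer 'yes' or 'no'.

Answer: yes

Derivation:
Old min = -12
Change: A[0] 24 -> -24
Changed element was NOT the min; min changes only if -24 < -12.
New min = -24; changed? yes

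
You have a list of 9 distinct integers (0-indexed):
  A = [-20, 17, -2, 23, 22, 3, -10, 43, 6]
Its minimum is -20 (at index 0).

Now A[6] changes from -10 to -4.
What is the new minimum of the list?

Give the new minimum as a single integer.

Old min = -20 (at index 0)
Change: A[6] -10 -> -4
Changed element was NOT the old min.
  New min = min(old_min, new_val) = min(-20, -4) = -20

Answer: -20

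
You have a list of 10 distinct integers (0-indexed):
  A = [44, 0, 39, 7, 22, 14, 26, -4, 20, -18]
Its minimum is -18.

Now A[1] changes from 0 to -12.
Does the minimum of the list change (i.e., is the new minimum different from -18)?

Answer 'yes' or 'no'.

Old min = -18
Change: A[1] 0 -> -12
Changed element was NOT the min; min changes only if -12 < -18.
New min = -18; changed? no

Answer: no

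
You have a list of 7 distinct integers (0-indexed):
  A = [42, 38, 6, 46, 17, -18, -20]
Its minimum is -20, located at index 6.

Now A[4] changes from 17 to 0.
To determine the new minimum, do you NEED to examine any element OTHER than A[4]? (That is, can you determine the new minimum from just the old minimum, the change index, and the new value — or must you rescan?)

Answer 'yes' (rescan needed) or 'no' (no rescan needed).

Old min = -20 at index 6
Change at index 4: 17 -> 0
Index 4 was NOT the min. New min = min(-20, 0). No rescan of other elements needed.
Needs rescan: no

Answer: no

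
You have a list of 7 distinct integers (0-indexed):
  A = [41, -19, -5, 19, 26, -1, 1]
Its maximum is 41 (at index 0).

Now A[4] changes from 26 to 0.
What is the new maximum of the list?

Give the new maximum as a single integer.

Answer: 41

Derivation:
Old max = 41 (at index 0)
Change: A[4] 26 -> 0
Changed element was NOT the old max.
  New max = max(old_max, new_val) = max(41, 0) = 41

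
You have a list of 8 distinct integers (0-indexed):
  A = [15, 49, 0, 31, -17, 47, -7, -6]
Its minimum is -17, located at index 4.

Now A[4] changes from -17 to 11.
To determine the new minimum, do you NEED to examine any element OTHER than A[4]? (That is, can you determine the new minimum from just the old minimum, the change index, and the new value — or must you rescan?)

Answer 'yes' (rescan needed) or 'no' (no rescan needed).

Old min = -17 at index 4
Change at index 4: -17 -> 11
Index 4 WAS the min and new value 11 > old min -17. Must rescan other elements to find the new min.
Needs rescan: yes

Answer: yes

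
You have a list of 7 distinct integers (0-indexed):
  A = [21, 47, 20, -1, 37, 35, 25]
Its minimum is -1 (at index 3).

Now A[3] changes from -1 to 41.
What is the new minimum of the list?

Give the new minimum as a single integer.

Answer: 20

Derivation:
Old min = -1 (at index 3)
Change: A[3] -1 -> 41
Changed element WAS the min. Need to check: is 41 still <= all others?
  Min of remaining elements: 20
  New min = min(41, 20) = 20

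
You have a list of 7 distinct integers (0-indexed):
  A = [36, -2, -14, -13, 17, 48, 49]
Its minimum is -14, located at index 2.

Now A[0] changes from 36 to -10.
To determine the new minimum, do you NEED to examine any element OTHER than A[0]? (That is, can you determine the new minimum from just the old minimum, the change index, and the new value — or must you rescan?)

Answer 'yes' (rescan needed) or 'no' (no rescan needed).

Old min = -14 at index 2
Change at index 0: 36 -> -10
Index 0 was NOT the min. New min = min(-14, -10). No rescan of other elements needed.
Needs rescan: no

Answer: no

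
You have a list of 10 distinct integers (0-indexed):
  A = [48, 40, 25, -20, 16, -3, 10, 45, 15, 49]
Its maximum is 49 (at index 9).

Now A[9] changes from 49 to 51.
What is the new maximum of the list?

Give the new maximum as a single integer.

Answer: 51

Derivation:
Old max = 49 (at index 9)
Change: A[9] 49 -> 51
Changed element WAS the max -> may need rescan.
  Max of remaining elements: 48
  New max = max(51, 48) = 51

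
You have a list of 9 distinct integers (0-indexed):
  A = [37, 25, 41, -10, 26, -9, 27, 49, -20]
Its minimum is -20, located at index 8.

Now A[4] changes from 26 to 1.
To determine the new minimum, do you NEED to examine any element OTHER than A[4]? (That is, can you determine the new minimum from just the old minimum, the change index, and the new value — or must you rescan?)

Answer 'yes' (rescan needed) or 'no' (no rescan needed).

Old min = -20 at index 8
Change at index 4: 26 -> 1
Index 4 was NOT the min. New min = min(-20, 1). No rescan of other elements needed.
Needs rescan: no

Answer: no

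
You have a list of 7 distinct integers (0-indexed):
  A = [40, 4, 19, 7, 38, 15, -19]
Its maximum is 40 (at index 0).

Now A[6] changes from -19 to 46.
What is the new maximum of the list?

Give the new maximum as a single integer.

Answer: 46

Derivation:
Old max = 40 (at index 0)
Change: A[6] -19 -> 46
Changed element was NOT the old max.
  New max = max(old_max, new_val) = max(40, 46) = 46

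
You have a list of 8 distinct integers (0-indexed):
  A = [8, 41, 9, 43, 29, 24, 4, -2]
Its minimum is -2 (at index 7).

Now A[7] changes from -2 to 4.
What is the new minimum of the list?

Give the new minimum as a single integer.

Answer: 4

Derivation:
Old min = -2 (at index 7)
Change: A[7] -2 -> 4
Changed element WAS the min. Need to check: is 4 still <= all others?
  Min of remaining elements: 4
  New min = min(4, 4) = 4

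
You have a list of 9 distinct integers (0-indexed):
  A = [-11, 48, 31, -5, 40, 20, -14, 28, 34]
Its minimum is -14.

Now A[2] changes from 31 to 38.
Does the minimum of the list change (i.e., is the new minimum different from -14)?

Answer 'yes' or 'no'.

Answer: no

Derivation:
Old min = -14
Change: A[2] 31 -> 38
Changed element was NOT the min; min changes only if 38 < -14.
New min = -14; changed? no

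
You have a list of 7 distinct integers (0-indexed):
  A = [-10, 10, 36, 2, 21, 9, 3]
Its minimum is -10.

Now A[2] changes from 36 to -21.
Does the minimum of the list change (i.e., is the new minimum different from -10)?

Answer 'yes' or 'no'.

Answer: yes

Derivation:
Old min = -10
Change: A[2] 36 -> -21
Changed element was NOT the min; min changes only if -21 < -10.
New min = -21; changed? yes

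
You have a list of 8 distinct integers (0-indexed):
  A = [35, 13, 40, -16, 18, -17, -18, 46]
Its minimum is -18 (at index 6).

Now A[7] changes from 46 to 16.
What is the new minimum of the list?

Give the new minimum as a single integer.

Old min = -18 (at index 6)
Change: A[7] 46 -> 16
Changed element was NOT the old min.
  New min = min(old_min, new_val) = min(-18, 16) = -18

Answer: -18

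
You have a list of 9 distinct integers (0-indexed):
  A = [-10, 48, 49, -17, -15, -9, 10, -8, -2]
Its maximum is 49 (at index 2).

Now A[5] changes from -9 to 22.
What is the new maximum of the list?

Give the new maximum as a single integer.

Old max = 49 (at index 2)
Change: A[5] -9 -> 22
Changed element was NOT the old max.
  New max = max(old_max, new_val) = max(49, 22) = 49

Answer: 49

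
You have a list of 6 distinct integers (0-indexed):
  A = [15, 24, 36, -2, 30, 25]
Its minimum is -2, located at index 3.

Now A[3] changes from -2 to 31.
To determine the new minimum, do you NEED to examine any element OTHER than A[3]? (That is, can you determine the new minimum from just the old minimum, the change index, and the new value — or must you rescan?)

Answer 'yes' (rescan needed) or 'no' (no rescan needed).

Old min = -2 at index 3
Change at index 3: -2 -> 31
Index 3 WAS the min and new value 31 > old min -2. Must rescan other elements to find the new min.
Needs rescan: yes

Answer: yes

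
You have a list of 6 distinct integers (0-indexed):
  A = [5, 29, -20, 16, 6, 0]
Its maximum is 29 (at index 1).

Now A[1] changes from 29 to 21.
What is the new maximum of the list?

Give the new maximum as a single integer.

Old max = 29 (at index 1)
Change: A[1] 29 -> 21
Changed element WAS the max -> may need rescan.
  Max of remaining elements: 16
  New max = max(21, 16) = 21

Answer: 21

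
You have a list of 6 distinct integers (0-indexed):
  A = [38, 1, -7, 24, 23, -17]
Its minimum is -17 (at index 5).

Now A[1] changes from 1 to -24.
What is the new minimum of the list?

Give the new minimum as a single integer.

Old min = -17 (at index 5)
Change: A[1] 1 -> -24
Changed element was NOT the old min.
  New min = min(old_min, new_val) = min(-17, -24) = -24

Answer: -24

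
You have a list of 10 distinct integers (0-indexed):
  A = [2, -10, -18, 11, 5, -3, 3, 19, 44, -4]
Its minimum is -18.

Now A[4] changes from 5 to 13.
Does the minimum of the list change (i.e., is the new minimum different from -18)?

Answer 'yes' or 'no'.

Old min = -18
Change: A[4] 5 -> 13
Changed element was NOT the min; min changes only if 13 < -18.
New min = -18; changed? no

Answer: no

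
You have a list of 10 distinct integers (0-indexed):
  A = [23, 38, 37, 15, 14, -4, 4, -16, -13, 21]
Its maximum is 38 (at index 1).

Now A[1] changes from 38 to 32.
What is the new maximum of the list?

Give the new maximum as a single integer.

Old max = 38 (at index 1)
Change: A[1] 38 -> 32
Changed element WAS the max -> may need rescan.
  Max of remaining elements: 37
  New max = max(32, 37) = 37

Answer: 37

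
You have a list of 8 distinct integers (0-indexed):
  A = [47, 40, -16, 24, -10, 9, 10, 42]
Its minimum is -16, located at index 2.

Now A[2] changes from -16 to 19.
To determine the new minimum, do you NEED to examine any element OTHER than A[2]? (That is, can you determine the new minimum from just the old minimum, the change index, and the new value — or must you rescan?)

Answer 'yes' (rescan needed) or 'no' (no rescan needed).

Answer: yes

Derivation:
Old min = -16 at index 2
Change at index 2: -16 -> 19
Index 2 WAS the min and new value 19 > old min -16. Must rescan other elements to find the new min.
Needs rescan: yes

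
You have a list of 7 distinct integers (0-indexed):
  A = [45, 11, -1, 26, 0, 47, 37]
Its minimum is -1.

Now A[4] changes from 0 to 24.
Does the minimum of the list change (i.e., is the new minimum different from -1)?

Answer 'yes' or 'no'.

Old min = -1
Change: A[4] 0 -> 24
Changed element was NOT the min; min changes only if 24 < -1.
New min = -1; changed? no

Answer: no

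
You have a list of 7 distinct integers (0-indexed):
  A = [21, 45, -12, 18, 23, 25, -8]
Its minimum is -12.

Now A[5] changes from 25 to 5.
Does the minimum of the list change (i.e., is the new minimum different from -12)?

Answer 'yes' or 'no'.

Answer: no

Derivation:
Old min = -12
Change: A[5] 25 -> 5
Changed element was NOT the min; min changes only if 5 < -12.
New min = -12; changed? no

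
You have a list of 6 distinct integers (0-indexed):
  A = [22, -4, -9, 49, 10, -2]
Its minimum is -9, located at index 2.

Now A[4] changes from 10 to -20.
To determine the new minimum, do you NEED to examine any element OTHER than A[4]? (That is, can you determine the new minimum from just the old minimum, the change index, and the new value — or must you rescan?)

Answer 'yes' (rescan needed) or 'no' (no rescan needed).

Old min = -9 at index 2
Change at index 4: 10 -> -20
Index 4 was NOT the min. New min = min(-9, -20). No rescan of other elements needed.
Needs rescan: no

Answer: no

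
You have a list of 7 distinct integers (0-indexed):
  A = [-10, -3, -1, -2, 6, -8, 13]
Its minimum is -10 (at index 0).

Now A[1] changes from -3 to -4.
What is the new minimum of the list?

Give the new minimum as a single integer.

Old min = -10 (at index 0)
Change: A[1] -3 -> -4
Changed element was NOT the old min.
  New min = min(old_min, new_val) = min(-10, -4) = -10

Answer: -10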